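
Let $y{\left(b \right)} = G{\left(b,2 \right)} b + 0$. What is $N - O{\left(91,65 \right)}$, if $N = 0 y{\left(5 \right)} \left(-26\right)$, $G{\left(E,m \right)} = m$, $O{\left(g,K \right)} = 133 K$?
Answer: $-8645$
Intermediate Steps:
$y{\left(b \right)} = 2 b$ ($y{\left(b \right)} = 2 b + 0 = 2 b$)
$N = 0$ ($N = 0 \cdot 2 \cdot 5 \left(-26\right) = 0 \cdot 10 \left(-26\right) = 0 \left(-26\right) = 0$)
$N - O{\left(91,65 \right)} = 0 - 133 \cdot 65 = 0 - 8645 = -8645$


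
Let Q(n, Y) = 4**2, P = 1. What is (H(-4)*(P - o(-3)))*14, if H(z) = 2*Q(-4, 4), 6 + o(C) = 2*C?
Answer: 5824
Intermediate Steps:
o(C) = -6 + 2*C
Q(n, Y) = 16
H(z) = 32 (H(z) = 2*16 = 32)
(H(-4)*(P - o(-3)))*14 = (32*(1 - (-6 + 2*(-3))))*14 = (32*(1 - (-6 - 6)))*14 = (32*(1 - 1*(-12)))*14 = (32*(1 + 12))*14 = (32*13)*14 = 416*14 = 5824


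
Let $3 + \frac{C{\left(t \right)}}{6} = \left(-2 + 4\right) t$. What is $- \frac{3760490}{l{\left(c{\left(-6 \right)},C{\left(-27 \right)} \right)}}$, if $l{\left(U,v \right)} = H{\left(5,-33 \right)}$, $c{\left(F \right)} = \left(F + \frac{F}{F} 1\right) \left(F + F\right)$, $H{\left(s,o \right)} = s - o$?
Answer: $- \frac{1880245}{19} \approx -98960.0$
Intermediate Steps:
$C{\left(t \right)} = -18 + 12 t$ ($C{\left(t \right)} = -18 + 6 \left(-2 + 4\right) t = -18 + 6 \cdot 2 t = -18 + 12 t$)
$c{\left(F \right)} = 2 F \left(1 + F\right)$ ($c{\left(F \right)} = \left(F + 1 \cdot 1\right) 2 F = \left(F + 1\right) 2 F = \left(1 + F\right) 2 F = 2 F \left(1 + F\right)$)
$l{\left(U,v \right)} = 38$ ($l{\left(U,v \right)} = 5 - -33 = 5 + 33 = 38$)
$- \frac{3760490}{l{\left(c{\left(-6 \right)},C{\left(-27 \right)} \right)}} = - \frac{3760490}{38} = \left(-3760490\right) \frac{1}{38} = - \frac{1880245}{19}$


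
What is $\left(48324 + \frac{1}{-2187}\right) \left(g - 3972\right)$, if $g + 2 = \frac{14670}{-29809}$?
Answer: $- \frac{12521048660222332}{65192283} \approx -1.9206 \cdot 10^{8}$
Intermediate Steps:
$g = - \frac{74288}{29809}$ ($g = -2 + \frac{14670}{-29809} = -2 + 14670 \left(- \frac{1}{29809}\right) = -2 - \frac{14670}{29809} = - \frac{74288}{29809} \approx -2.4921$)
$\left(48324 + \frac{1}{-2187}\right) \left(g - 3972\right) = \left(48324 + \frac{1}{-2187}\right) \left(- \frac{74288}{29809} - 3972\right) = \left(48324 - \frac{1}{2187}\right) \left(- \frac{118475636}{29809}\right) = \frac{105684587}{2187} \left(- \frac{118475636}{29809}\right) = - \frac{12521048660222332}{65192283}$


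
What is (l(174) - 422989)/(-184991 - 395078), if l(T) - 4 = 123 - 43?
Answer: 60415/82867 ≈ 0.72906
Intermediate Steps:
l(T) = 84 (l(T) = 4 + (123 - 43) = 4 + 80 = 84)
(l(174) - 422989)/(-184991 - 395078) = (84 - 422989)/(-184991 - 395078) = -422905/(-580069) = -422905*(-1/580069) = 60415/82867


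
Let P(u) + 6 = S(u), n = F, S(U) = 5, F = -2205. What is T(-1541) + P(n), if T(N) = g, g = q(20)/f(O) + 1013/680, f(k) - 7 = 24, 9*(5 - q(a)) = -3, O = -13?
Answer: 41849/63240 ≈ 0.66175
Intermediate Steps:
n = -2205
P(u) = -1 (P(u) = -6 + 5 = -1)
q(a) = 16/3 (q(a) = 5 - 1/9*(-3) = 5 + 1/3 = 16/3)
f(k) = 31 (f(k) = 7 + 24 = 31)
g = 105089/63240 (g = (16/3)/31 + 1013/680 = (16/3)*(1/31) + 1013*(1/680) = 16/93 + 1013/680 = 105089/63240 ≈ 1.6617)
T(N) = 105089/63240
T(-1541) + P(n) = 105089/63240 - 1 = 41849/63240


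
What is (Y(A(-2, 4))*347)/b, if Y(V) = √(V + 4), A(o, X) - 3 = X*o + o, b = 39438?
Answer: 347*I*√3/39438 ≈ 0.01524*I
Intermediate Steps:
A(o, X) = 3 + o + X*o (A(o, X) = 3 + (X*o + o) = 3 + (o + X*o) = 3 + o + X*o)
Y(V) = √(4 + V)
(Y(A(-2, 4))*347)/b = (√(4 + (3 - 2 + 4*(-2)))*347)/39438 = (√(4 + (3 - 2 - 8))*347)*(1/39438) = (√(4 - 7)*347)*(1/39438) = (√(-3)*347)*(1/39438) = ((I*√3)*347)*(1/39438) = (347*I*√3)*(1/39438) = 347*I*√3/39438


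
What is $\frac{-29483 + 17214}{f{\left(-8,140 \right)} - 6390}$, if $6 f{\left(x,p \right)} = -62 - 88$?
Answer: $\frac{12269}{6415} \approx 1.9125$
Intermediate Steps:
$f{\left(x,p \right)} = -25$ ($f{\left(x,p \right)} = \frac{-62 - 88}{6} = \frac{1}{6} \left(-150\right) = -25$)
$\frac{-29483 + 17214}{f{\left(-8,140 \right)} - 6390} = \frac{-29483 + 17214}{-25 - 6390} = - \frac{12269}{-6415} = \left(-12269\right) \left(- \frac{1}{6415}\right) = \frac{12269}{6415}$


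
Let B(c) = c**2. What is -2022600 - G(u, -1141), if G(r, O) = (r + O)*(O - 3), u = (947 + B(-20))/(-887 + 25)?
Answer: -1435097108/431 ≈ -3.3297e+6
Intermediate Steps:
u = -1347/862 (u = (947 + (-20)**2)/(-887 + 25) = (947 + 400)/(-862) = 1347*(-1/862) = -1347/862 ≈ -1.5626)
G(r, O) = (-3 + O)*(O + r) (G(r, O) = (O + r)*(-3 + O) = (-3 + O)*(O + r))
-2022600 - G(u, -1141) = -2022600 - ((-1141)**2 - 3*(-1141) - 3*(-1347/862) - 1141*(-1347/862)) = -2022600 - (1301881 + 3423 + 4041/862 + 1536927/862) = -2022600 - 1*563356508/431 = -2022600 - 563356508/431 = -1435097108/431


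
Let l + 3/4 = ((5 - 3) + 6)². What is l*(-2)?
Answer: -253/2 ≈ -126.50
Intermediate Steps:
l = 253/4 (l = -¾ + ((5 - 3) + 6)² = -¾ + (2 + 6)² = -¾ + 8² = -¾ + 64 = 253/4 ≈ 63.250)
l*(-2) = (253/4)*(-2) = -253/2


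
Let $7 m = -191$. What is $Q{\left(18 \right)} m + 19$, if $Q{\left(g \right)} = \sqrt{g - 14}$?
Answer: $- \frac{249}{7} \approx -35.571$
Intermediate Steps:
$Q{\left(g \right)} = \sqrt{-14 + g}$
$m = - \frac{191}{7}$ ($m = \frac{1}{7} \left(-191\right) = - \frac{191}{7} \approx -27.286$)
$Q{\left(18 \right)} m + 19 = \sqrt{-14 + 18} \left(- \frac{191}{7}\right) + 19 = \sqrt{4} \left(- \frac{191}{7}\right) + 19 = 2 \left(- \frac{191}{7}\right) + 19 = - \frac{382}{7} + 19 = - \frac{249}{7}$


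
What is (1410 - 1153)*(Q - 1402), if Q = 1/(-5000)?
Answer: -1801570257/5000 ≈ -3.6031e+5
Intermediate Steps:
Q = -1/5000 ≈ -0.00020000
(1410 - 1153)*(Q - 1402) = (1410 - 1153)*(-1/5000 - 1402) = 257*(-7010001/5000) = -1801570257/5000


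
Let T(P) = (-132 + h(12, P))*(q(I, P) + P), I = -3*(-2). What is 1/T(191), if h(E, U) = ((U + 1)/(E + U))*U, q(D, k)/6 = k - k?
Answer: 203/1886316 ≈ 0.00010762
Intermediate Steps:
I = 6
q(D, k) = 0 (q(D, k) = 6*(k - k) = 6*0 = 0)
h(E, U) = U*(1 + U)/(E + U) (h(E, U) = ((1 + U)/(E + U))*U = U*(1 + U)/(E + U))
T(P) = P*(-132 + P*(1 + P)/(12 + P)) (T(P) = (-132 + P*(1 + P)/(12 + P))*(0 + P) = (-132 + P*(1 + P)/(12 + P))*P = P*(-132 + P*(1 + P)/(12 + P)))
1/T(191) = 1/(191*(-1584 + 191² - 131*191)/(12 + 191)) = 1/(191*(-1584 + 36481 - 25021)/203) = 1/(191*(1/203)*9876) = 1/(1886316/203) = 203/1886316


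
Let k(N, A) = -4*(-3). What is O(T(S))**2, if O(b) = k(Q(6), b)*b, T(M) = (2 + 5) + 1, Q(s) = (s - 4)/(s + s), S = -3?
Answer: 9216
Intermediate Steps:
Q(s) = (-4 + s)/(2*s) (Q(s) = (-4 + s)/((2*s)) = (-4 + s)*(1/(2*s)) = (-4 + s)/(2*s))
k(N, A) = 12
T(M) = 8 (T(M) = 7 + 1 = 8)
O(b) = 12*b
O(T(S))**2 = (12*8)**2 = 96**2 = 9216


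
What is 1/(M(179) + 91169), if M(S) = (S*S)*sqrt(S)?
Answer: -91169/175454210338 + 32041*sqrt(179)/175454210338 ≈ 1.9236e-6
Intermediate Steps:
M(S) = S**(5/2) (M(S) = S**2*sqrt(S) = S**(5/2))
1/(M(179) + 91169) = 1/(179**(5/2) + 91169) = 1/(32041*sqrt(179) + 91169) = 1/(91169 + 32041*sqrt(179))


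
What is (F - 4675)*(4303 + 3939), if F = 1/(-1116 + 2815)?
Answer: -65464755408/1699 ≈ -3.8531e+7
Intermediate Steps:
F = 1/1699 ≈ 0.00058858
(F - 4675)*(4303 + 3939) = (1/1699 - 4675)*(4303 + 3939) = -7942824/1699*8242 = -65464755408/1699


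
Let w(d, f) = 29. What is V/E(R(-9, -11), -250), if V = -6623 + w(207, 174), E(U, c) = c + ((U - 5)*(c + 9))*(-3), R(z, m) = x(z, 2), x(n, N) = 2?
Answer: 6594/2419 ≈ 2.7259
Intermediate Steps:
R(z, m) = 2
E(U, c) = c - 3*(-5 + U)*(9 + c) (E(U, c) = c + ((-5 + U)*(9 + c))*(-3) = c - 3*(-5 + U)*(9 + c))
V = -6594 (V = -6623 + 29 = -6594)
V/E(R(-9, -11), -250) = -6594/(135 - 27*2 + 16*(-250) - 3*2*(-250)) = -6594/(135 - 54 - 4000 + 1500) = -6594/(-2419) = -6594*(-1/2419) = 6594/2419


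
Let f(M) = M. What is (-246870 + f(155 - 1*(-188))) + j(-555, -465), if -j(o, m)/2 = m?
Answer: -245597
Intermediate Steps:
j(o, m) = -2*m
(-246870 + f(155 - 1*(-188))) + j(-555, -465) = (-246870 + (155 - 1*(-188))) - 2*(-465) = (-246870 + (155 + 188)) + 930 = (-246870 + 343) + 930 = -246527 + 930 = -245597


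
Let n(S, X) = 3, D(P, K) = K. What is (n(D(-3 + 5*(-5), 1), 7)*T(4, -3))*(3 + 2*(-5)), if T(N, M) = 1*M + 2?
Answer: 21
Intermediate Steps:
T(N, M) = 2 + M (T(N, M) = M + 2 = 2 + M)
(n(D(-3 + 5*(-5), 1), 7)*T(4, -3))*(3 + 2*(-5)) = (3*(2 - 3))*(3 + 2*(-5)) = (3*(-1))*(3 - 10) = -3*(-7) = 21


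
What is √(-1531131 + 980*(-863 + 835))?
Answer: I*√1558571 ≈ 1248.4*I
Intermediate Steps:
√(-1531131 + 980*(-863 + 835)) = √(-1531131 + 980*(-28)) = √(-1531131 - 27440) = √(-1558571) = I*√1558571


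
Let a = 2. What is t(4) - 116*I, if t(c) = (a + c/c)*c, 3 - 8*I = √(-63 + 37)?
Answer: -63/2 + 29*I*√26/2 ≈ -31.5 + 73.936*I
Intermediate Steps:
I = 3/8 - I*√26/8 (I = 3/8 - √(-63 + 37)/8 = 3/8 - I*√26/8 ≈ 0.375 - 0.63738*I)
t(c) = 3*c (t(c) = (2 + c/c)*c = (2 + 1)*c = 3*c)
t(4) - 116*I = 3*4 - 116*(3/8 - I*√26/8) = 12 + (-87/2 + 29*I*√26/2) = -63/2 + 29*I*√26/2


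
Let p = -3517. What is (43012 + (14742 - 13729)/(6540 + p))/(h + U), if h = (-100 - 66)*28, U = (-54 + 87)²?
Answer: -130026289/10758857 ≈ -12.086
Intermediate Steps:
U = 1089 (U = 33² = 1089)
h = -4648 (h = -166*28 = -4648)
(43012 + (14742 - 13729)/(6540 + p))/(h + U) = (43012 + (14742 - 13729)/(6540 - 3517))/(-4648 + 1089) = (43012 + 1013/3023)/(-3559) = (43012 + 1013*(1/3023))*(-1/3559) = (43012 + 1013/3023)*(-1/3559) = (130026289/3023)*(-1/3559) = -130026289/10758857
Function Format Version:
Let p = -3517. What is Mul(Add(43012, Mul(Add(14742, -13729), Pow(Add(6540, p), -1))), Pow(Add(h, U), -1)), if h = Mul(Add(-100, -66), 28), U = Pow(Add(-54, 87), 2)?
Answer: Rational(-130026289, 10758857) ≈ -12.086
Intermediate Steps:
U = 1089 (U = Pow(33, 2) = 1089)
h = -4648 (h = Mul(-166, 28) = -4648)
Mul(Add(43012, Mul(Add(14742, -13729), Pow(Add(6540, p), -1))), Pow(Add(h, U), -1)) = Mul(Add(43012, Mul(Add(14742, -13729), Pow(Add(6540, -3517), -1))), Pow(Add(-4648, 1089), -1)) = Mul(Add(43012, Mul(1013, Pow(3023, -1))), Pow(-3559, -1)) = Mul(Add(43012, Mul(1013, Rational(1, 3023))), Rational(-1, 3559)) = Mul(Add(43012, Rational(1013, 3023)), Rational(-1, 3559)) = Mul(Rational(130026289, 3023), Rational(-1, 3559)) = Rational(-130026289, 10758857)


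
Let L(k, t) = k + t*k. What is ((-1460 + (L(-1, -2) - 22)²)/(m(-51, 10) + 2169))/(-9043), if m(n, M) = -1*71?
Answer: 1019/18972214 ≈ 5.3710e-5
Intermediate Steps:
L(k, t) = k + k*t
m(n, M) = -71
((-1460 + (L(-1, -2) - 22)²)/(m(-51, 10) + 2169))/(-9043) = ((-1460 + (-(1 - 2) - 22)²)/(-71 + 2169))/(-9043) = ((-1460 + (-1*(-1) - 22)²)/2098)*(-1/9043) = ((-1460 + (1 - 22)²)*(1/2098))*(-1/9043) = ((-1460 + (-21)²)*(1/2098))*(-1/9043) = ((-1460 + 441)*(1/2098))*(-1/9043) = -1019*1/2098*(-1/9043) = -1019/2098*(-1/9043) = 1019/18972214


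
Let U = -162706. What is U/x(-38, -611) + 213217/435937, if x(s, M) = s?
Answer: 35468833884/8282803 ≈ 4282.2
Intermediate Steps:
U/x(-38, -611) + 213217/435937 = -162706/(-38) + 213217/435937 = -162706*(-1/38) + 213217*(1/435937) = 81353/19 + 213217/435937 = 35468833884/8282803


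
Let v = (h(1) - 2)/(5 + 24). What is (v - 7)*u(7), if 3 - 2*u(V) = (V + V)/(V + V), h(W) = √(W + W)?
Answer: -205/29 + √2/29 ≈ -7.0202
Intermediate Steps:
h(W) = √2*√W (h(W) = √(2*W) = √2*√W)
u(V) = 1 (u(V) = 3/2 - (V + V)/(2*(V + V)) = 3/2 - 2*V/(2*(2*V)) = 3/2 - 2*V*1/(2*V)/2 = 3/2 - ½*1 = 3/2 - ½ = 1)
v = -2/29 + √2/29 (v = (√2*√1 - 2)/(5 + 24) = (√2*1 - 2)/29 = (√2 - 2)*(1/29) = (-2 + √2)*(1/29) = -2/29 + √2/29 ≈ -0.020200)
(v - 7)*u(7) = ((-2/29 + √2/29) - 7)*1 = (-205/29 + √2/29)*1 = -205/29 + √2/29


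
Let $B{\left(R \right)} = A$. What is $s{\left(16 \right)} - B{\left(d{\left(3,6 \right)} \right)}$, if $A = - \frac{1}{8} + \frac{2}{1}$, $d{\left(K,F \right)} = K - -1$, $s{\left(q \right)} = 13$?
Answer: $\frac{89}{8} \approx 11.125$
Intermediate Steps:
$d{\left(K,F \right)} = 1 + K$ ($d{\left(K,F \right)} = K + 1 = 1 + K$)
$A = \frac{15}{8}$ ($A = \left(-1\right) \frac{1}{8} + 2 \cdot 1 = - \frac{1}{8} + 2 = \frac{15}{8} \approx 1.875$)
$B{\left(R \right)} = \frac{15}{8}$
$s{\left(16 \right)} - B{\left(d{\left(3,6 \right)} \right)} = 13 - \frac{15}{8} = \frac{89}{8}$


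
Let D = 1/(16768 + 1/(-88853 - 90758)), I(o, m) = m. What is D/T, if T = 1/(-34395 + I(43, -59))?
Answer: -884045342/430245321 ≈ -2.0547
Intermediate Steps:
D = 179611/3011717247 (D = 1/(16768 + 1/(-179611)) = 1/(16768 - 1/179611) = 1/(3011717247/179611) = 179611/3011717247 ≈ 5.9637e-5)
T = -1/34454 (T = 1/(-34395 - 59) = 1/(-34454) = -1/34454 ≈ -2.9024e-5)
D/T = 179611/(3011717247*(-1/34454)) = (179611/3011717247)*(-34454) = -884045342/430245321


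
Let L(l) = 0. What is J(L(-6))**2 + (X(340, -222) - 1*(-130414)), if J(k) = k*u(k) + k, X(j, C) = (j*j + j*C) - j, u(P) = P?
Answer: 170194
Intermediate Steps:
X(j, C) = j**2 - j + C*j (X(j, C) = (j**2 + C*j) - j = j**2 - j + C*j)
J(k) = k + k**2 (J(k) = k*k + k = k**2 + k = k + k**2)
J(L(-6))**2 + (X(340, -222) - 1*(-130414)) = (0*(1 + 0))**2 + (340*(-1 - 222 + 340) - 1*(-130414)) = (0*1)**2 + (340*117 + 130414) = 0**2 + (39780 + 130414) = 0 + 170194 = 170194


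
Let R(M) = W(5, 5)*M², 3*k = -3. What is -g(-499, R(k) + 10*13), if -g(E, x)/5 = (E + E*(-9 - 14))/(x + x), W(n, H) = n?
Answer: 5489/27 ≈ 203.30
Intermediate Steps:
k = -1 (k = (⅓)*(-3) = -1)
R(M) = 5*M²
g(E, x) = 55*E/x (g(E, x) = -5*(E + E*(-9 - 14))/(x + x) = -5*(E + E*(-23))/(2*x) = -5*(E - 23*E)*1/(2*x) = -5*(-22*E)*1/(2*x) = -(-55)*E/x = 55*E/x)
-g(-499, R(k) + 10*13) = -55*(-499)/(5*(-1)² + 10*13) = -55*(-499)/(5*1 + 130) = -55*(-499)/(5 + 130) = -55*(-499)/135 = -1*(-5489/27) = 5489/27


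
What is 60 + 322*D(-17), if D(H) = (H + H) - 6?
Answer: -12820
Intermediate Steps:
D(H) = -6 + 2*H (D(H) = 2*H - 6 = -6 + 2*H)
60 + 322*D(-17) = 60 + 322*(-6 + 2*(-17)) = 60 + 322*(-6 - 34) = 60 + 322*(-40) = 60 - 12880 = -12820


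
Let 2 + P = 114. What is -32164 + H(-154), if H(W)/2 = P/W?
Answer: -353820/11 ≈ -32165.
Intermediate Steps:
P = 112 (P = -2 + 114 = 112)
H(W) = 224/W (H(W) = 2*(112/W) = 224/W)
-32164 + H(-154) = -32164 + 224/(-154) = -32164 + 224*(-1/154) = -32164 - 16/11 = -353820/11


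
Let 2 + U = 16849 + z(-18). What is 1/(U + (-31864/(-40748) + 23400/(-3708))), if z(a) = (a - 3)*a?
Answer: 1049261/18067719673 ≈ 5.8074e-5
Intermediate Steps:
z(a) = a*(-3 + a) (z(a) = (-3 + a)*a = a*(-3 + a))
U = 17225 (U = -2 + (16849 - 18*(-3 - 18)) = -2 + (16849 - 18*(-21)) = -2 + (16849 + 378) = -2 + 17227 = 17225)
1/(U + (-31864/(-40748) + 23400/(-3708))) = 1/(17225 + (-31864/(-40748) + 23400/(-3708))) = 1/(17225 + (-31864*(-1/40748) + 23400*(-1/3708))) = 1/(17225 + (7966/10187 - 650/103)) = 1/(17225 - 5801052/1049261) = 1/(18067719673/1049261) = 1049261/18067719673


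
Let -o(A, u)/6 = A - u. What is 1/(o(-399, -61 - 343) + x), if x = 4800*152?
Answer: 1/729570 ≈ 1.3707e-6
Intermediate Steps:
o(A, u) = -6*A + 6*u (o(A, u) = -6*(A - u) = -6*A + 6*u)
x = 729600
1/(o(-399, -61 - 343) + x) = 1/((-6*(-399) + 6*(-61 - 343)) + 729600) = 1/((2394 + 6*(-404)) + 729600) = 1/((2394 - 2424) + 729600) = 1/(-30 + 729600) = 1/729570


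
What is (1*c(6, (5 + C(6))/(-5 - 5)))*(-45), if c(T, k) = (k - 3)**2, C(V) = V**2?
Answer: -45369/20 ≈ -2268.4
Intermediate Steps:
c(T, k) = (-3 + k)**2
(1*c(6, (5 + C(6))/(-5 - 5)))*(-45) = (1*(-3 + (5 + 6**2)/(-5 - 5))**2)*(-45) = (1*(-3 + (5 + 36)/(-10))**2)*(-45) = (1*(-3 + 41*(-1/10))**2)*(-45) = (1*(-3 - 41/10)**2)*(-45) = (1*(-71/10)**2)*(-45) = (1*(5041/100))*(-45) = (5041/100)*(-45) = -45369/20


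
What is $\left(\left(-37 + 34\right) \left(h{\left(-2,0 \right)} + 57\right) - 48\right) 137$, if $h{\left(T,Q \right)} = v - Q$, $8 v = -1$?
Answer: $- \frac{239613}{8} \approx -29952.0$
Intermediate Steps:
$v = - \frac{1}{8}$ ($v = \frac{1}{8} \left(-1\right) = - \frac{1}{8} \approx -0.125$)
$h{\left(T,Q \right)} = - \frac{1}{8} - Q$
$\left(\left(-37 + 34\right) \left(h{\left(-2,0 \right)} + 57\right) - 48\right) 137 = \left(\left(-37 + 34\right) \left(\left(- \frac{1}{8} - 0\right) + 57\right) - 48\right) 137 = \left(- 3 \left(\left(- \frac{1}{8} + 0\right) + 57\right) - 48\right) 137 = \left(- 3 \left(- \frac{1}{8} + 57\right) - 48\right) 137 = \left(\left(-3\right) \frac{455}{8} - 48\right) 137 = \left(- \frac{1365}{8} - 48\right) 137 = \left(- \frac{1749}{8}\right) 137 = - \frac{239613}{8}$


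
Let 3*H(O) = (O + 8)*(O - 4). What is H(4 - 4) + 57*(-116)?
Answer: -19868/3 ≈ -6622.7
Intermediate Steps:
H(O) = (-4 + O)*(8 + O)/3 (H(O) = ((O + 8)*(O - 4))/3 = ((8 + O)*(-4 + O))/3 = ((-4 + O)*(8 + O))/3 = (-4 + O)*(8 + O)/3)
H(4 - 4) + 57*(-116) = (-32/3 + (4 - 4)²/3 + 4*(4 - 4)/3) + 57*(-116) = (-32/3 + (⅓)*0² + (4/3)*0) - 6612 = (-32/3 + (⅓)*0 + 0) - 6612 = (-32/3 + 0 + 0) - 6612 = -32/3 - 6612 = -19868/3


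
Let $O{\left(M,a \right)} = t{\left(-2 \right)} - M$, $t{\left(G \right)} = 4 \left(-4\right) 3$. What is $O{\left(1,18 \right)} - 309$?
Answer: $-358$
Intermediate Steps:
$t{\left(G \right)} = -48$ ($t{\left(G \right)} = \left(-16\right) 3 = -48$)
$O{\left(M,a \right)} = -48 - M$
$O{\left(1,18 \right)} - 309 = \left(-48 - 1\right) - 309 = -49 - 309 = -358$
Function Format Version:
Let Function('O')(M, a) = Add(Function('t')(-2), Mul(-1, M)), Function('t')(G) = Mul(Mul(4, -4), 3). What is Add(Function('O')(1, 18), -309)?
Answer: -358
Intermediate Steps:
Function('t')(G) = -48 (Function('t')(G) = Mul(-16, 3) = -48)
Function('O')(M, a) = Add(-48, Mul(-1, M))
Add(Function('O')(1, 18), -309) = Add(Add(-48, Mul(-1, 1)), -309) = Add(Add(-48, -1), -309) = Add(-49, -309) = -358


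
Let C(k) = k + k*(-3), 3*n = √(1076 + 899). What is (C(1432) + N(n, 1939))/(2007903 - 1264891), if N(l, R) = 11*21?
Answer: -2633/743012 ≈ -0.0035437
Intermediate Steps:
n = 5*√79/3 (n = √(1076 + 899)/3 = √1975/3 = (5*√79)/3 = 5*√79/3 ≈ 14.814)
N(l, R) = 231
C(k) = -2*k (C(k) = k - 3*k = -2*k)
(C(1432) + N(n, 1939))/(2007903 - 1264891) = (-2*1432 + 231)/(2007903 - 1264891) = (-2864 + 231)/743012 = -2633*1/743012 = -2633/743012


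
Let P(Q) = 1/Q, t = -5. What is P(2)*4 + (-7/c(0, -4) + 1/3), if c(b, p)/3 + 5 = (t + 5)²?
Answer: 14/5 ≈ 2.8000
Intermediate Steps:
c(b, p) = -15 (c(b, p) = -15 + 3*(-5 + 5)² = -15 + 3*0² = -15 + 3*0 = -15 + 0 = -15)
P(2)*4 + (-7/c(0, -4) + 1/3) = 4/2 + (-7/(-15) + 1/3) = (½)*4 + (-7*(-1/15) + 1*(⅓)) = 2 + (7/15 + ⅓) = 2 + ⅘ = 14/5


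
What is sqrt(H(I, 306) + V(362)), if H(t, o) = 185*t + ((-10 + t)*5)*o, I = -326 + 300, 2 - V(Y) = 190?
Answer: I*sqrt(60078) ≈ 245.11*I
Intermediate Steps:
V(Y) = -188 (V(Y) = 2 - 1*190 = 2 - 190 = -188)
I = -26
H(t, o) = 185*t + o*(-50 + 5*t) (H(t, o) = 185*t + (-50 + 5*t)*o = 185*t + o*(-50 + 5*t))
sqrt(H(I, 306) + V(362)) = sqrt((-50*306 + 185*(-26) + 5*306*(-26)) - 188) = sqrt((-15300 - 4810 - 39780) - 188) = sqrt(-59890 - 188) = sqrt(-60078) = I*sqrt(60078)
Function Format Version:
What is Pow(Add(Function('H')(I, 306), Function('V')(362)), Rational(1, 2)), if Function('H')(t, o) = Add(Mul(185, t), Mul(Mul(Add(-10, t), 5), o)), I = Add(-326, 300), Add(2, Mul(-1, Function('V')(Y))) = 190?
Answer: Mul(I, Pow(60078, Rational(1, 2))) ≈ Mul(245.11, I)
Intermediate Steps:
Function('V')(Y) = -188 (Function('V')(Y) = Add(2, Mul(-1, 190)) = Add(2, -190) = -188)
I = -26
Function('H')(t, o) = Add(Mul(185, t), Mul(o, Add(-50, Mul(5, t)))) (Function('H')(t, o) = Add(Mul(185, t), Mul(Add(-50, Mul(5, t)), o)) = Add(Mul(185, t), Mul(o, Add(-50, Mul(5, t)))))
Pow(Add(Function('H')(I, 306), Function('V')(362)), Rational(1, 2)) = Pow(Add(Add(Mul(-50, 306), Mul(185, -26), Mul(5, 306, -26)), -188), Rational(1, 2)) = Pow(Add(Add(-15300, -4810, -39780), -188), Rational(1, 2)) = Pow(Add(-59890, -188), Rational(1, 2)) = Pow(-60078, Rational(1, 2)) = Mul(I, Pow(60078, Rational(1, 2)))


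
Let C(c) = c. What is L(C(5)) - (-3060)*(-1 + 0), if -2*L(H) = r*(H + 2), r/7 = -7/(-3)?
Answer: -18703/6 ≈ -3117.2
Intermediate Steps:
r = 49/3 (r = 7*(-7/(-3)) = 7*(-7*(-1/3)) = 7*(7/3) = 49/3 ≈ 16.333)
L(H) = -49/3 - 49*H/6 (L(H) = -49*(H + 2)/6 = -49*(2 + H)/6 = -(98/3 + 49*H/3)/2 = -49/3 - 49*H/6)
L(C(5)) - (-3060)*(-1 + 0) = (-49/3 - 49/6*5) - (-3060)*(-1 + 0) = (-49/3 - 245/6) - (-3060)*(-1) = -343/6 - 3060*1 = -343/6 - 3060 = -18703/6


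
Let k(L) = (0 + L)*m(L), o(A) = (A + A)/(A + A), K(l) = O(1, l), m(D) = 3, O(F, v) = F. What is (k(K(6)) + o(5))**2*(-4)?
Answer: -64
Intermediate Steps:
K(l) = 1
o(A) = 1 (o(A) = (2*A)/((2*A)) = (2*A)*(1/(2*A)) = 1)
k(L) = 3*L (k(L) = (0 + L)*3 = L*3 = 3*L)
(k(K(6)) + o(5))**2*(-4) = (3*1 + 1)**2*(-4) = (3 + 1)**2*(-4) = 4**2*(-4) = 16*(-4) = -64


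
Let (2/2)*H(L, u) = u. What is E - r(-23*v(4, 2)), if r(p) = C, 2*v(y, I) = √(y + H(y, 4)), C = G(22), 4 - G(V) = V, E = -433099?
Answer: -433081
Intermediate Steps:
G(V) = 4 - V
H(L, u) = u
C = -18 (C = 4 - 1*22 = 4 - 22 = -18)
v(y, I) = √(4 + y)/2 (v(y, I) = √(y + 4)/2 = √(4 + y)/2)
r(p) = -18
E - r(-23*v(4, 2)) = -433099 - 1*(-18) = -433099 + 18 = -433081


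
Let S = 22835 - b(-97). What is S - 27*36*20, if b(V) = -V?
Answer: 3298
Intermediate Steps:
S = 22738 (S = 22835 - (-1)*(-97) = 22835 - 1*97 = 22835 - 97 = 22738)
S - 27*36*20 = 22738 - 27*36*20 = 22738 - 972*20 = 22738 - 1*19440 = 22738 - 19440 = 3298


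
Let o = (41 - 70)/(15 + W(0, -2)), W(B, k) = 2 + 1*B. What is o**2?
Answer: 841/289 ≈ 2.9100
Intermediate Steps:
W(B, k) = 2 + B
o = -29/17 (o = (41 - 70)/(15 + (2 + 0)) = -29/(15 + 2) = -29/17 ≈ -1.7059)
o**2 = (-29/17)**2 = 841/289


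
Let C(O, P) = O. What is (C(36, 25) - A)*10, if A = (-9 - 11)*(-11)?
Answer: -1840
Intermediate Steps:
A = 220 (A = -20*(-11) = 220)
(C(36, 25) - A)*10 = (36 - 1*220)*10 = (36 - 220)*10 = -184*10 = -1840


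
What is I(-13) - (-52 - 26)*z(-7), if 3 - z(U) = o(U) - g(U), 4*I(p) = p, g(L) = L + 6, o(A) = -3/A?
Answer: 3341/28 ≈ 119.32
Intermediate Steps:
g(L) = 6 + L
I(p) = p/4
z(U) = 9 + U + 3/U (z(U) = 3 - (-3/U - (6 + U)) = 3 - (-3/U + (-6 - U)) = 3 - (-6 - U - 3/U) = 3 + (6 + U + 3/U) = 9 + U + 3/U)
I(-13) - (-52 - 26)*z(-7) = (¼)*(-13) - (-52 - 26)*(9 - 7 + 3/(-7)) = -13/4 - (-78)*(9 - 7 + 3*(-⅐)) = -13/4 - (-78)*(9 - 7 - 3/7) = -13/4 - (-78)*11/7 = -13/4 - 1*(-858/7) = -13/4 + 858/7 = 3341/28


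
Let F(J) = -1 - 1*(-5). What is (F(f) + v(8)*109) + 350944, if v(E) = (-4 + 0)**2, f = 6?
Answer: 352692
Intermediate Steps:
F(J) = 4 (F(J) = -1 + 5 = 4)
v(E) = 16 (v(E) = (-4)**2 = 16)
(F(f) + v(8)*109) + 350944 = (4 + 16*109) + 350944 = (4 + 1744) + 350944 = 1748 + 350944 = 352692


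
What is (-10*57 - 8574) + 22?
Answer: -9122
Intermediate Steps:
(-10*57 - 8574) + 22 = (-570 - 8574) + 22 = -9144 + 22 = -9122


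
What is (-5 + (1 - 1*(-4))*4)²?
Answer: 225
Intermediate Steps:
(-5 + (1 - 1*(-4))*4)² = (-5 + (1 + 4)*4)² = (-5 + 5*4)² = (-5 + 20)² = 15² = 225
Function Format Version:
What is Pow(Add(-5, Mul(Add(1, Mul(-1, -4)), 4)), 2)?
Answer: 225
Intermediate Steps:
Pow(Add(-5, Mul(Add(1, Mul(-1, -4)), 4)), 2) = Pow(Add(-5, Mul(Add(1, 4), 4)), 2) = Pow(Add(-5, Mul(5, 4)), 2) = Pow(Add(-5, 20), 2) = Pow(15, 2) = 225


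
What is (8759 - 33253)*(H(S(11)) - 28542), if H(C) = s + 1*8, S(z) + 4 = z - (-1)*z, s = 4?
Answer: 698813820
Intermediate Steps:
S(z) = -4 + 2*z (S(z) = -4 + (z - (-1)*z) = -4 + (z + z) = -4 + 2*z)
H(C) = 12 (H(C) = 4 + 1*8 = 4 + 8 = 12)
(8759 - 33253)*(H(S(11)) - 28542) = (8759 - 33253)*(12 - 28542) = -24494*(-28530) = 698813820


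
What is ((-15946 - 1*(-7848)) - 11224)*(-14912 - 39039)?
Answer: 1042441222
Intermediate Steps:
((-15946 - 1*(-7848)) - 11224)*(-14912 - 39039) = ((-15946 + 7848) - 11224)*(-53951) = (-8098 - 11224)*(-53951) = -19322*(-53951) = 1042441222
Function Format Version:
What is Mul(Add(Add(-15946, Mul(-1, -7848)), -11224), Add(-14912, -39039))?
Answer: 1042441222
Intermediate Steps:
Mul(Add(Add(-15946, Mul(-1, -7848)), -11224), Add(-14912, -39039)) = Mul(Add(Add(-15946, 7848), -11224), -53951) = Mul(Add(-8098, -11224), -53951) = Mul(-19322, -53951) = 1042441222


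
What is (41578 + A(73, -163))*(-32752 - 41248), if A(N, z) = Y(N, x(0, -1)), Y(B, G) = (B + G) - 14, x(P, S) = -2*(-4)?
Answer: -3081730000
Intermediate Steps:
x(P, S) = 8
Y(B, G) = -14 + B + G
A(N, z) = -6 + N (A(N, z) = -14 + N + 8 = -6 + N)
(41578 + A(73, -163))*(-32752 - 41248) = (41578 + (-6 + 73))*(-32752 - 41248) = (41578 + 67)*(-74000) = 41645*(-74000) = -3081730000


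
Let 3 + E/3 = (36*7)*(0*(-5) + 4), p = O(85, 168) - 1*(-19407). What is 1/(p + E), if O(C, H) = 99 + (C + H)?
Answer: 1/22774 ≈ 4.3910e-5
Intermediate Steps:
O(C, H) = 99 + C + H
p = 19759 (p = (99 + 85 + 168) - 1*(-19407) = 352 + 19407 = 19759)
E = 3015 (E = -9 + 3*((36*7)*(0*(-5) + 4)) = -9 + 3*(252*(0 + 4)) = -9 + 3*(252*4) = -9 + 3*1008 = -9 + 3024 = 3015)
1/(p + E) = 1/(19759 + 3015) = 1/22774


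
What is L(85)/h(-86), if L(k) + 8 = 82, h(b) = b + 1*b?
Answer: -37/86 ≈ -0.43023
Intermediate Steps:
h(b) = 2*b (h(b) = b + b = 2*b)
L(k) = 74 (L(k) = -8 + 82 = 74)
L(85)/h(-86) = 74/((2*(-86))) = 74/(-172) = 74*(-1/172) = -37/86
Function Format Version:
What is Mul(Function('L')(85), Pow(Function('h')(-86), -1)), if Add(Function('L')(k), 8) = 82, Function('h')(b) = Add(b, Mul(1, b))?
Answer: Rational(-37, 86) ≈ -0.43023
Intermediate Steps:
Function('h')(b) = Mul(2, b) (Function('h')(b) = Add(b, b) = Mul(2, b))
Function('L')(k) = 74 (Function('L')(k) = Add(-8, 82) = 74)
Mul(Function('L')(85), Pow(Function('h')(-86), -1)) = Mul(74, Pow(Mul(2, -86), -1)) = Mul(74, Pow(-172, -1)) = Mul(74, Rational(-1, 172)) = Rational(-37, 86)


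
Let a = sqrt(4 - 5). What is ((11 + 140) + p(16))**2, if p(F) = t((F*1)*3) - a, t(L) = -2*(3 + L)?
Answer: (49 - I)**2 ≈ 2400.0 - 98.0*I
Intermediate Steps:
t(L) = -6 - 2*L
a = I (a = sqrt(-1) = I ≈ 1.0*I)
p(F) = -6 - I - 6*F (p(F) = (-6 - 2*F*1*3) - I = (-6 - 2*F*3) - I = (-6 - 6*F) - I = -6 - I - 6*F)
((11 + 140) + p(16))**2 = ((11 + 140) + (-6 - I - 6*16))**2 = (151 + (-6 - I - 96))**2 = (151 + (-102 - I))**2 = (49 - I)**2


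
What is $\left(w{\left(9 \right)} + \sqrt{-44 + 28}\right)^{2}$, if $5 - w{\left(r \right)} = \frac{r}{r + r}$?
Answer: $\frac{17}{4} + 36 i \approx 4.25 + 36.0 i$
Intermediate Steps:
$w{\left(r \right)} = \frac{9}{2}$ ($w{\left(r \right)} = 5 - \frac{r}{r + r} = 5 - \frac{r}{2 r} = 5 - \frac{1}{2 r} r = 5 - \frac{1}{2} = \frac{9}{2}$)
$\left(w{\left(9 \right)} + \sqrt{-44 + 28}\right)^{2} = \left(\frac{9}{2} + \sqrt{-44 + 28}\right)^{2} = \left(\frac{9}{2} + \sqrt{-16}\right)^{2} = \left(\frac{9}{2} + 4 i\right)^{2}$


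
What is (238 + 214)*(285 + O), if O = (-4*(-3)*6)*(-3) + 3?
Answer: 32544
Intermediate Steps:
O = -213 (O = (12*6)*(-3) + 3 = 72*(-3) + 3 = -216 + 3 = -213)
(238 + 214)*(285 + O) = (238 + 214)*(285 - 213) = 452*72 = 32544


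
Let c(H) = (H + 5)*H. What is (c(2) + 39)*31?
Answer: 1643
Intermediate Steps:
c(H) = H*(5 + H) (c(H) = (5 + H)*H = H*(5 + H))
(c(2) + 39)*31 = (2*(5 + 2) + 39)*31 = (2*7 + 39)*31 = (14 + 39)*31 = 53*31 = 1643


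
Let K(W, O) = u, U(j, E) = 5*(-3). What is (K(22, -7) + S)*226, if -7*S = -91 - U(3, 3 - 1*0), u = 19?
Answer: 47234/7 ≈ 6747.7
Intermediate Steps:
U(j, E) = -15
K(W, O) = 19
S = 76/7 (S = -(-91 - 1*(-15))/7 = -(-91 + 15)/7 = -1/7*(-76) = 76/7 ≈ 10.857)
(K(22, -7) + S)*226 = (19 + 76/7)*226 = (209/7)*226 = 47234/7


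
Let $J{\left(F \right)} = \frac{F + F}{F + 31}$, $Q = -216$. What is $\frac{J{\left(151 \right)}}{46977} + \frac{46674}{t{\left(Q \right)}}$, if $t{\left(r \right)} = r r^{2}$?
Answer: $- \frac{3666764393}{797800243968} \approx -0.0045961$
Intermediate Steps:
$J{\left(F \right)} = \frac{2 F}{31 + F}$
$t{\left(r \right)} = r^{3}$
$\frac{J{\left(151 \right)}}{46977} + \frac{46674}{t{\left(Q \right)}} = \frac{2 \cdot 151 \frac{1}{31 + 151}}{46977} + \frac{46674}{\left(-216\right)^{3}} = 2 \cdot 151 \cdot \frac{1}{182} \cdot \frac{1}{46977} + \frac{46674}{-10077696} = 2 \cdot 151 \cdot \frac{1}{182} \cdot \frac{1}{46977} + 46674 \left(- \frac{1}{10077696}\right) = \frac{151}{91} \cdot \frac{1}{46977} - \frac{2593}{559872} = \frac{151}{4274907} - \frac{2593}{559872} = - \frac{3666764393}{797800243968}$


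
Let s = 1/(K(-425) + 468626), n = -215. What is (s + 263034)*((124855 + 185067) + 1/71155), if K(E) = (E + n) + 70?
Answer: 28578796101608519689/350573944 ≈ 8.1520e+10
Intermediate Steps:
K(E) = -145 + E (K(E) = (E - 215) + 70 = (-215 + E) + 70 = -145 + E)
s = 1/468056 (s = 1/((-145 - 425) + 468626) = 1/(-570 + 468626) = 1/468056 ≈ 2.1365e-6)
(s + 263034)*((124855 + 185067) + 1/71155) = (1/468056 + 263034)*((124855 + 185067) + 1/71155) = 123114641905*(309922 + 1/71155)/468056 = (123114641905/468056)*(22052499911/71155) = 28578796101608519689/350573944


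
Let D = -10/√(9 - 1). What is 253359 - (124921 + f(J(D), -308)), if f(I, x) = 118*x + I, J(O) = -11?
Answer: 164793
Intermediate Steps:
D = -5*√2/2 (D = -10*√2/4 = -5*√2/2 ≈ -3.5355)
f(I, x) = I + 118*x
253359 - (124921 + f(J(D), -308)) = 253359 - (124921 + (-11 + 118*(-308))) = 253359 - (124921 + (-11 - 36344)) = 253359 - (124921 - 36355) = 253359 - 1*88566 = 253359 - 88566 = 164793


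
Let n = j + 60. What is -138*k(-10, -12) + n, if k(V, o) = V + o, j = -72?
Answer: 3024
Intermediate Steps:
n = -12 (n = -72 + 60 = -12)
-138*k(-10, -12) + n = -138*(-10 - 12) - 12 = -138*(-22) - 12 = 3036 - 12 = 3024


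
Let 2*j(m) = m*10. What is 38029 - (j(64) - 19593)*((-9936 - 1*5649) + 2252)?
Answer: -256928880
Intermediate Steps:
j(m) = 5*m (j(m) = (m*10)/2 = (10*m)/2 = 5*m)
38029 - (j(64) - 19593)*((-9936 - 1*5649) + 2252) = 38029 - (5*64 - 19593)*((-9936 - 1*5649) + 2252) = 38029 - (320 - 19593)*((-9936 - 5649) + 2252) = 38029 - (-19273)*(-15585 + 2252) = 38029 - (-19273)*(-13333) = 38029 - 1*256966909 = 38029 - 256966909 = -256928880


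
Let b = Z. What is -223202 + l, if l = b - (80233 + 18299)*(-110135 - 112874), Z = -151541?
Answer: 21973148045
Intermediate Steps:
b = -151541
l = 21973371247 (l = -151541 - (80233 + 18299)*(-110135 - 112874) = -151541 - 98532*(-223009) = -151541 - 1*(-21973522788) = -151541 + 21973522788 = 21973371247)
-223202 + l = -223202 + 21973371247 = 21973148045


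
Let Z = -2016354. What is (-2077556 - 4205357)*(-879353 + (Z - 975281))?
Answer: 24321080828044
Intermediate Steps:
(-2077556 - 4205357)*(-879353 + (Z - 975281)) = (-2077556 - 4205357)*(-879353 + (-2016354 - 975281)) = -6282913*(-879353 - 2991635) = -6282913*(-3870988) = 24321080828044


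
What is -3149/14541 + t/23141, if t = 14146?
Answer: 132825977/336493281 ≈ 0.39474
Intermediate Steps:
-3149/14541 + t/23141 = -3149/14541 + 14146/23141 = 132825977/336493281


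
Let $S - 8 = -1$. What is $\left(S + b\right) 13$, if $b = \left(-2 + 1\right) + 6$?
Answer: $156$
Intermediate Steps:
$S = 7$ ($S = 8 - 1 = 7$)
$b = 5$ ($b = -1 + 6 = 5$)
$\left(S + b\right) 13 = \left(7 + 5\right) 13 = 12 \cdot 13 = 156$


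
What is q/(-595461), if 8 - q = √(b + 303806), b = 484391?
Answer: -8/595461 + √788197/595461 ≈ 0.0014775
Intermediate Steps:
q = 8 - √788197 (q = 8 - √(484391 + 303806) = 8 - √788197 ≈ -879.80)
q/(-595461) = (8 - √788197)/(-595461) = (8 - √788197)*(-1/595461) = -8/595461 + √788197/595461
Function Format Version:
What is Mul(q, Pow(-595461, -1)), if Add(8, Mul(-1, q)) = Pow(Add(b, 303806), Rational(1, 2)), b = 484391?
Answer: Add(Rational(-8, 595461), Mul(Rational(1, 595461), Pow(788197, Rational(1, 2)))) ≈ 0.0014775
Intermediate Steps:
q = Add(8, Mul(-1, Pow(788197, Rational(1, 2)))) (q = Add(8, Mul(-1, Pow(Add(484391, 303806), Rational(1, 2)))) = Add(8, Mul(-1, Pow(788197, Rational(1, 2)))) ≈ -879.80)
Mul(q, Pow(-595461, -1)) = Mul(Add(8, Mul(-1, Pow(788197, Rational(1, 2)))), Pow(-595461, -1)) = Mul(Add(8, Mul(-1, Pow(788197, Rational(1, 2)))), Rational(-1, 595461)) = Add(Rational(-8, 595461), Mul(Rational(1, 595461), Pow(788197, Rational(1, 2))))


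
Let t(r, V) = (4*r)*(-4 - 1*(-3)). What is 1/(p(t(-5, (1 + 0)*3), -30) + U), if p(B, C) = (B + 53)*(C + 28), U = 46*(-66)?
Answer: -1/3182 ≈ -0.00031427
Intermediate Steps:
t(r, V) = -4*r (t(r, V) = (4*r)*(-4 + 3) = (4*r)*(-1) = -4*r)
U = -3036
p(B, C) = (28 + C)*(53 + B) (p(B, C) = (53 + B)*(28 + C) = (28 + C)*(53 + B))
1/(p(t(-5, (1 + 0)*3), -30) + U) = 1/((1484 + 28*(-4*(-5)) + 53*(-30) - 4*(-5)*(-30)) - 3036) = 1/((1484 + 28*20 - 1590 + 20*(-30)) - 3036) = 1/((1484 + 560 - 1590 - 600) - 3036) = 1/(-146 - 3036) = 1/(-3182) = -1/3182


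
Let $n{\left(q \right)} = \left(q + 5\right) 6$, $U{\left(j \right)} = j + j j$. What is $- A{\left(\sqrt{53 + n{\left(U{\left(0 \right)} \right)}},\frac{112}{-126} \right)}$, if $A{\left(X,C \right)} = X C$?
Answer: $\frac{8 \sqrt{83}}{9} \approx 8.0982$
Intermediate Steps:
$U{\left(j \right)} = j + j^{2}$
$n{\left(q \right)} = 30 + 6 q$ ($n{\left(q \right)} = \left(5 + q\right) 6 = 30 + 6 q$)
$A{\left(X,C \right)} = C X$
$- A{\left(\sqrt{53 + n{\left(U{\left(0 \right)} \right)}},\frac{112}{-126} \right)} = - \frac{112}{-126} \sqrt{53 + \left(30 + 6 \cdot 0 \left(1 + 0\right)\right)} = - 112 \left(- \frac{1}{126}\right) \sqrt{53 + \left(30 + 6 \cdot 0 \cdot 1\right)} = - \frac{\left(-8\right) \sqrt{53 + \left(30 + 6 \cdot 0\right)}}{9} = - \frac{\left(-8\right) \sqrt{53 + \left(30 + 0\right)}}{9} = - \frac{\left(-8\right) \sqrt{53 + 30}}{9} = - \frac{\left(-8\right) \sqrt{83}}{9} = \frac{8 \sqrt{83}}{9}$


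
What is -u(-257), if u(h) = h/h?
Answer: -1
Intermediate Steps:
u(h) = 1
-u(-257) = -1*1 = -1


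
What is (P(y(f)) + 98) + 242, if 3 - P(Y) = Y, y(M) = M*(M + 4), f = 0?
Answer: 343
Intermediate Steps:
y(M) = M*(4 + M)
P(Y) = 3 - Y
(P(y(f)) + 98) + 242 = ((3 - 0*(4 + 0)) + 98) + 242 = ((3 - 0*4) + 98) + 242 = ((3 - 1*0) + 98) + 242 = ((3 + 0) + 98) + 242 = (3 + 98) + 242 = 101 + 242 = 343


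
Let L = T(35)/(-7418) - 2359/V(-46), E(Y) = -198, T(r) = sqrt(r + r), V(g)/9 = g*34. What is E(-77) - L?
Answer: -2789407/14076 + sqrt(70)/7418 ≈ -198.17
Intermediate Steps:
V(g) = 306*g (V(g) = 9*(g*34) = 9*(34*g) = 306*g)
T(r) = sqrt(2)*sqrt(r) (T(r) = sqrt(2*r) = sqrt(2)*sqrt(r))
L = 2359/14076 - sqrt(70)/7418 (L = (sqrt(2)*sqrt(35))/(-7418) - 2359/(306*(-46)) = sqrt(70)*(-1/7418) - 2359/(-14076) = -sqrt(70)/7418 - 2359*(-1/14076) = -sqrt(70)/7418 + 2359/14076 = 2359/14076 - sqrt(70)/7418 ≈ 0.16646)
E(-77) - L = -198 - (2359/14076 - sqrt(70)/7418) = -198 + (-2359/14076 + sqrt(70)/7418) = -2789407/14076 + sqrt(70)/7418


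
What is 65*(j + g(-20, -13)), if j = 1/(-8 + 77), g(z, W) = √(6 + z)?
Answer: 65/69 + 65*I*√14 ≈ 0.94203 + 243.21*I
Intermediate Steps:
j = 1/69 ≈ 0.014493
65*(j + g(-20, -13)) = 65*(1/69 + √(6 - 20)) = 65*(1/69 + √(-14)) = 65*(1/69 + I*√14) = 65/69 + 65*I*√14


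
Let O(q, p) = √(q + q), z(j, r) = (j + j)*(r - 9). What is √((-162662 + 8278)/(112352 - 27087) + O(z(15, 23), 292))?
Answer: √(-13163551760 + 14540240450*√210)/85265 ≈ 5.2127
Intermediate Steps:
z(j, r) = 2*j*(-9 + r) (z(j, r) = (2*j)*(-9 + r) = 2*j*(-9 + r))
O(q, p) = √2*√q (O(q, p) = √(2*q) = √2*√q)
√((-162662 + 8278)/(112352 - 27087) + O(z(15, 23), 292)) = √((-162662 + 8278)/(112352 - 27087) + √2*√(2*15*(-9 + 23))) = √(-154384/85265 + √2*√(2*15*14)) = √(-154384*1/85265 + √2*√420) = √(-154384/85265 + √2*(2*√105)) = √(-154384/85265 + 2*√210)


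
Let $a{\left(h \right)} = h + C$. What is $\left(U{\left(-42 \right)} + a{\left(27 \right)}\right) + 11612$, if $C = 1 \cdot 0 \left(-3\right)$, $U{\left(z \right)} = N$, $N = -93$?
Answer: $11546$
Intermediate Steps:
$U{\left(z \right)} = -93$
$C = 0$ ($C = 0 \left(-3\right) = 0$)
$a{\left(h \right)} = h$ ($a{\left(h \right)} = h + 0 = h$)
$\left(U{\left(-42 \right)} + a{\left(27 \right)}\right) + 11612 = \left(-93 + 27\right) + 11612 = -66 + 11612 = 11546$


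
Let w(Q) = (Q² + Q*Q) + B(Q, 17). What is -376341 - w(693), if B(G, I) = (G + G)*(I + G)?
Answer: -2320899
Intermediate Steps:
B(G, I) = 2*G*(G + I) (B(G, I) = (2*G)*(G + I) = 2*G*(G + I))
w(Q) = 2*Q² + 2*Q*(17 + Q) (w(Q) = (Q² + Q*Q) + 2*Q*(Q + 17) = (Q² + Q²) + 2*Q*(17 + Q) = 2*Q² + 2*Q*(17 + Q))
-376341 - w(693) = -376341 - 2*693*(17 + 2*693) = -376341 - 2*693*(17 + 1386) = -376341 - 2*693*1403 = -376341 - 1*1944558 = -376341 - 1944558 = -2320899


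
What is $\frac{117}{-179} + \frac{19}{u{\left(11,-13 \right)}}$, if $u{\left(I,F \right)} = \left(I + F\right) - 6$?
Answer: $- \frac{4337}{1432} \approx -3.0286$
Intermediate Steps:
$u{\left(I,F \right)} = -6 + F + I$ ($u{\left(I,F \right)} = \left(F + I\right) - 6 = -6 + F + I$)
$\frac{117}{-179} + \frac{19}{u{\left(11,-13 \right)}} = \frac{117}{-179} + \frac{19}{-6 - 13 + 11} = 117 \left(- \frac{1}{179}\right) + \frac{19}{-8} = - \frac{117}{179} + 19 \left(- \frac{1}{8}\right) = - \frac{117}{179} - \frac{19}{8} = - \frac{4337}{1432}$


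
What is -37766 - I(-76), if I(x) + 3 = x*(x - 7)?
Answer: -44071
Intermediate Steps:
I(x) = -3 + x*(-7 + x) (I(x) = -3 + x*(x - 7) = -3 + x*(-7 + x))
-37766 - I(-76) = -37766 - (-3 + (-76)**2 - 7*(-76)) = -37766 - (-3 + 5776 + 532) = -37766 - 1*6305 = -37766 - 6305 = -44071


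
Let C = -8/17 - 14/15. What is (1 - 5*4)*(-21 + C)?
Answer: 108547/255 ≈ 425.67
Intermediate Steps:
C = -358/255 (C = -8*1/17 - 14*1/15 = -8/17 - 14/15 = -358/255 ≈ -1.4039)
(1 - 5*4)*(-21 + C) = (1 - 5*4)*(-21 - 358/255) = (1 - 20)*(-5713/255) = -19*(-5713/255) = 108547/255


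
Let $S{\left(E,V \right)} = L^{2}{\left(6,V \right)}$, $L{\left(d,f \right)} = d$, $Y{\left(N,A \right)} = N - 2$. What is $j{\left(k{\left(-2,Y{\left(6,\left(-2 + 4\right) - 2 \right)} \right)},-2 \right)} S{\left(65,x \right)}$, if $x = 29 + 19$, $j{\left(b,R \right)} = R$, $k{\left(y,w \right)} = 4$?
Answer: $-72$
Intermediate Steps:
$Y{\left(N,A \right)} = -2 + N$
$x = 48$
$S{\left(E,V \right)} = 36$ ($S{\left(E,V \right)} = 6^{2} = 36$)
$j{\left(k{\left(-2,Y{\left(6,\left(-2 + 4\right) - 2 \right)} \right)},-2 \right)} S{\left(65,x \right)} = \left(-2\right) 36 = -72$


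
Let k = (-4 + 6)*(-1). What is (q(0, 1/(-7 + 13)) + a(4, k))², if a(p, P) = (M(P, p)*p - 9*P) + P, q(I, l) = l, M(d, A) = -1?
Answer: 5329/36 ≈ 148.03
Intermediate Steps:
k = -2 (k = 2*(-1) = -2)
a(p, P) = -p - 8*P (a(p, P) = (-p - 9*P) + P = -p - 8*P)
(q(0, 1/(-7 + 13)) + a(4, k))² = (1/(-7 + 13) + (-1*4 - 8*(-2)))² = (1/6 + (-4 + 16))² = (⅙ + 12)² = (73/6)² = 5329/36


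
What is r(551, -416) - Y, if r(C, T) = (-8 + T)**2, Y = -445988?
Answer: 625764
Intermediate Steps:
r(551, -416) - Y = (-8 - 416)**2 - 1*(-445988) = (-424)**2 + 445988 = 179776 + 445988 = 625764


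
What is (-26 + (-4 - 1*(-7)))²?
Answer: 529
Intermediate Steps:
(-26 + (-4 - 1*(-7)))² = (-26 + (-4 + 7))² = (-26 + 3)² = (-23)² = 529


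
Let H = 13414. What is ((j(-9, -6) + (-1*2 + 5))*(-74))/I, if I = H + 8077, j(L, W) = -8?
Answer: 370/21491 ≈ 0.017217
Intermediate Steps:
I = 21491 (I = 13414 + 8077 = 21491)
((j(-9, -6) + (-1*2 + 5))*(-74))/I = ((-8 + (-1*2 + 5))*(-74))/21491 = ((-8 + (-2 + 5))*(-74))*(1/21491) = ((-8 + 3)*(-74))*(1/21491) = -5*(-74)*(1/21491) = 370*(1/21491) = 370/21491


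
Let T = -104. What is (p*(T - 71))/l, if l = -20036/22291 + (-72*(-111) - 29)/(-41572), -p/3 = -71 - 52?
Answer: 797872730172/13472531 ≈ 59222.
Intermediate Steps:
p = 369 (p = -3*(-71 - 52) = -3*(-123) = 369)
l = -1010439825/926681452 (l = -20036*1/22291 + (7992 - 29)*(-1/41572) = -20036/22291 + 7963*(-1/41572) = -20036/22291 - 7963/41572 = -1010439825/926681452 ≈ -1.0904)
(p*(T - 71))/l = (369*(-104 - 71))/(-1010439825/926681452) = (369*(-175))*(-926681452/1010439825) = -64575*(-926681452/1010439825) = 797872730172/13472531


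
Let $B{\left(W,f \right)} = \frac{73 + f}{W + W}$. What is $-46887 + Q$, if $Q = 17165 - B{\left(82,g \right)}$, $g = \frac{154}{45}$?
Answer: $- \frac{219351799}{7380} \approx -29722.0$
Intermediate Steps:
$g = \frac{154}{45}$ ($g = 154 \cdot \frac{1}{45} = \frac{154}{45} \approx 3.4222$)
$B{\left(W,f \right)} = \frac{73 + f}{2 W}$
$Q = \frac{126674261}{7380}$ ($Q = 17165 - \frac{73 + \frac{154}{45}}{2 \cdot 82} = 17165 - \frac{1}{2} \cdot \frac{1}{82} \cdot \frac{3439}{45} = 17165 - \frac{3439}{7380} = \frac{126674261}{7380} \approx 17165.0$)
$-46887 + Q = -46887 + \frac{126674261}{7380} = - \frac{219351799}{7380}$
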